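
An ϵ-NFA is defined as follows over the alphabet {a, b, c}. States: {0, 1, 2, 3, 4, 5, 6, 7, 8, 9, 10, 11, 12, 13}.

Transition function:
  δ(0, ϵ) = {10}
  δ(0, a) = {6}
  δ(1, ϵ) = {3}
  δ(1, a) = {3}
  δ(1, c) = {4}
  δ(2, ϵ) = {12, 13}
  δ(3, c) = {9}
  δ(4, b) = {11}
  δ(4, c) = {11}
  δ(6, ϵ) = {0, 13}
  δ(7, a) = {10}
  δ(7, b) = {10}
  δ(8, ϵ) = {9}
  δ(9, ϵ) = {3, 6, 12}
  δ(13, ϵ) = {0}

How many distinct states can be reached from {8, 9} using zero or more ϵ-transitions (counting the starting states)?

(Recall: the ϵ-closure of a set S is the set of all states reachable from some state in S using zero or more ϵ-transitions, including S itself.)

8

Start with {8, 9}.
From 9 via ϵ: add 3, 6, 12.
From 6 via ϵ: add 0, 13.
From 0 via ϵ: add 10.
ϵ-closure = {0, 3, 6, 8, 9, 10, 12, 13}, which has 8 states.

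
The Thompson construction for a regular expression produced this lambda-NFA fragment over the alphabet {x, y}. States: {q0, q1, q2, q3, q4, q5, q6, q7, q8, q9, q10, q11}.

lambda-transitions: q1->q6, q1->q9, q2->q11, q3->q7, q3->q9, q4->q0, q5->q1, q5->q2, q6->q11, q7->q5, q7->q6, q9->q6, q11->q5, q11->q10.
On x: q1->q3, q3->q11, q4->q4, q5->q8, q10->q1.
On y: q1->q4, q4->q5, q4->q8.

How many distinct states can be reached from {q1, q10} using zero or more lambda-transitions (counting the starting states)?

7

Start with {q1, q10}.
From q1 via lambda: add q6, q9.
From q6 via lambda: add q11.
From q11 via lambda: add q5.
From q5 via lambda: add q2.
lambda-closure = {q1, q2, q5, q6, q9, q10, q11}, which has 7 states.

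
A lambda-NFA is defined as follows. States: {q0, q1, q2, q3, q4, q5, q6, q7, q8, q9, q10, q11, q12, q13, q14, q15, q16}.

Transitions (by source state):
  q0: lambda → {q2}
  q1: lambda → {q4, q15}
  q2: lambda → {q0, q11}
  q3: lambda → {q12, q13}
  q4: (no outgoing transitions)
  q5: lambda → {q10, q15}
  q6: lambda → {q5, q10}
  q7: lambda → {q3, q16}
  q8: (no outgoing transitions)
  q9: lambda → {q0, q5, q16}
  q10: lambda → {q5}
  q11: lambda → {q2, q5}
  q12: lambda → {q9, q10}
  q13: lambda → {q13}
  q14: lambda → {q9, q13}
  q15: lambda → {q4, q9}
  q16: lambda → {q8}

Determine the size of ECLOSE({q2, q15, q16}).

Start with {q2, q15, q16}.
From q2 via lambda: add q0, q11.
From q15 via lambda: add q4, q9.
From q16 via lambda: add q8.
From q9 via lambda: add q5.
From q5 via lambda: add q10.
lambda-closure = {q0, q2, q4, q5, q8, q9, q10, q11, q15, q16}, which has 10 states.

10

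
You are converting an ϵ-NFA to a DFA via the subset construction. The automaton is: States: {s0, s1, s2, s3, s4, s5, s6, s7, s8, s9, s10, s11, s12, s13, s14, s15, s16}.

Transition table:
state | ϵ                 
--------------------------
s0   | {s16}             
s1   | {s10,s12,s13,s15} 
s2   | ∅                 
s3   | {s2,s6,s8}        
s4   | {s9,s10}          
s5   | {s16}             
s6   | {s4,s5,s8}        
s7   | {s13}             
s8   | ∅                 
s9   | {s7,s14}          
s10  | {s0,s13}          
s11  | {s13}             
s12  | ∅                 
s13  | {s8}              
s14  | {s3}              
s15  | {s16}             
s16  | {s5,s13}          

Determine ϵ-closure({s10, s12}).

Start with {s10, s12}.
From s10 via ϵ: add s0, s13.
From s0 via ϵ: add s16.
From s13 via ϵ: add s8.
From s16 via ϵ: add s5.
No new states can be added; the closed set is {s0, s5, s8, s10, s12, s13, s16}.

{s0, s5, s8, s10, s12, s13, s16}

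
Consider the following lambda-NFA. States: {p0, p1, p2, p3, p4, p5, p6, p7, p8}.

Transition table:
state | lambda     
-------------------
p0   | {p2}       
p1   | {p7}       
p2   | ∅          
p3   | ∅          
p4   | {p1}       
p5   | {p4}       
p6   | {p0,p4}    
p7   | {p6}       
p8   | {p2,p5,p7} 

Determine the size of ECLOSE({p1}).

Start with {p1}.
From p1 via lambda: add p7.
From p7 via lambda: add p6.
From p6 via lambda: add p0, p4.
From p0 via lambda: add p2.
lambda-closure = {p0, p1, p2, p4, p6, p7}, which has 6 states.

6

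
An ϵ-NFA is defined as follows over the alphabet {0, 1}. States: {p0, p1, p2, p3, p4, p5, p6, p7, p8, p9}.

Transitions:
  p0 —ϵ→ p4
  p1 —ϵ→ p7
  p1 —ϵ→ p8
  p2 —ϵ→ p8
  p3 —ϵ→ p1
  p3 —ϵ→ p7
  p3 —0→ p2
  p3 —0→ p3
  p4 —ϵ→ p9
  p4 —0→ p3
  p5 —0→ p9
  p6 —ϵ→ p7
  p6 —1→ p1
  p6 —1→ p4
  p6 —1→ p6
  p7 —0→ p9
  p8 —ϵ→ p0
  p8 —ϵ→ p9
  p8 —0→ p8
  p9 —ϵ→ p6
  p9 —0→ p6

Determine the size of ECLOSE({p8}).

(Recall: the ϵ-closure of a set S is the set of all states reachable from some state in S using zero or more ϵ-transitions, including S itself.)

Start with {p8}.
From p8 via ϵ: add p0, p9.
From p0 via ϵ: add p4.
From p9 via ϵ: add p6.
From p6 via ϵ: add p7.
ϵ-closure = {p0, p4, p6, p7, p8, p9}, which has 6 states.

6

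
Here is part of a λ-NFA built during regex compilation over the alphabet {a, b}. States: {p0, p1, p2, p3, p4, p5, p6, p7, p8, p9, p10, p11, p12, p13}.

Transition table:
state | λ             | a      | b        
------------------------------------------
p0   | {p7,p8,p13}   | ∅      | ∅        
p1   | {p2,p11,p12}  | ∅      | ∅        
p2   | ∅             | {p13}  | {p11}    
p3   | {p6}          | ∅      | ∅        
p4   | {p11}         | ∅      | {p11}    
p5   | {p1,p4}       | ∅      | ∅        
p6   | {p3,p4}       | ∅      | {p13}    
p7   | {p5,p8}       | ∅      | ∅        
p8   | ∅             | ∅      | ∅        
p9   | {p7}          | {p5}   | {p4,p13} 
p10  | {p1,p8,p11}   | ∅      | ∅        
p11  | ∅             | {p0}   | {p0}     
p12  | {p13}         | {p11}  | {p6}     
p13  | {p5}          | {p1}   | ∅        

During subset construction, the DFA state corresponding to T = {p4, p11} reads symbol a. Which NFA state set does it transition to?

{p0, p1, p2, p4, p5, p7, p8, p11, p12, p13}

p11 on a → {p0}.
No a-transition from p4.
Union after reading a: {p0}.
Now take the λ-closure:
From p0 via λ: add p7, p8, p13.
From p7 via λ: add p5.
From p5 via λ: add p1, p4.
From p1 via λ: add p2, p11, p12.
No new states can be added; the closed set is {p0, p1, p2, p4, p5, p7, p8, p11, p12, p13}.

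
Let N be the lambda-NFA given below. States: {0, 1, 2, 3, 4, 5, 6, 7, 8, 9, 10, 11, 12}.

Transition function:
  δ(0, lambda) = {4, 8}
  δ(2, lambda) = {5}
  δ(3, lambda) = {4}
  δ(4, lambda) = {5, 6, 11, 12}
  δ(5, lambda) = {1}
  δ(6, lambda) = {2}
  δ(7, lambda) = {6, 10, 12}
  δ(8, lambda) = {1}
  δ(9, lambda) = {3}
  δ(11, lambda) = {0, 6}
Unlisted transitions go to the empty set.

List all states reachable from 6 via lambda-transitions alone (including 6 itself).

Start with {6}.
From 6 via lambda: add 2.
From 2 via lambda: add 5.
From 5 via lambda: add 1.
No new states can be added; the closed set is {1, 2, 5, 6}.

{1, 2, 5, 6}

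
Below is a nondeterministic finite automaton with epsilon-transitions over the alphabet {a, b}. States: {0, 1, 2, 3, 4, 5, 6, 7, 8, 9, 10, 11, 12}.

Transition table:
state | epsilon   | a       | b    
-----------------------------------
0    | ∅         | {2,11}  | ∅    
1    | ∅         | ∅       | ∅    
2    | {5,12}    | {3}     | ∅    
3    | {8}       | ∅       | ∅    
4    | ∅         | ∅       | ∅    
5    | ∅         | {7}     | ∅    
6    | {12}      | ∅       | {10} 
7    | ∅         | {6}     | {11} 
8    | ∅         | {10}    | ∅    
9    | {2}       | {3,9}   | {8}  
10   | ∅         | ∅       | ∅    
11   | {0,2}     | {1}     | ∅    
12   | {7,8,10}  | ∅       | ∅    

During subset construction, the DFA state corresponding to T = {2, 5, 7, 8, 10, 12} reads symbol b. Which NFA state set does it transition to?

{0, 2, 5, 7, 8, 10, 11, 12}

7 on b → {11}.
No b-transition from 2, 5, 8, 10, 12.
Union after reading b: {11}.
Now take the epsilon-closure:
From 11 via epsilon: add 0, 2.
From 2 via epsilon: add 5, 12.
From 12 via epsilon: add 7, 8, 10.
No new states can be added; the closed set is {0, 2, 5, 7, 8, 10, 11, 12}.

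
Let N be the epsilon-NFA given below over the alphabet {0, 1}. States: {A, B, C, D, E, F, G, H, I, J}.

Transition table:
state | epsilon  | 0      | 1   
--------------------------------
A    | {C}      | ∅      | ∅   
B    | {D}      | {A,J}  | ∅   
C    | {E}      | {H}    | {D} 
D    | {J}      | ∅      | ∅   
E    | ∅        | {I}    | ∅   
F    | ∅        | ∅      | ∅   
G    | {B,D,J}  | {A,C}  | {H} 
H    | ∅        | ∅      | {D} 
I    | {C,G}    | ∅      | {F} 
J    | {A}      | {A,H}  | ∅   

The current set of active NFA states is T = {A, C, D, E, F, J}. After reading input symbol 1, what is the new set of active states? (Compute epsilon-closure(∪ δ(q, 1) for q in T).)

C on 1 → {D}.
No 1-transition from A, D, E, F, J.
Union after reading 1: {D}.
Now take the epsilon-closure:
From D via epsilon: add J.
From J via epsilon: add A.
From A via epsilon: add C.
From C via epsilon: add E.
No new states can be added; the closed set is {A, C, D, E, J}.

{A, C, D, E, J}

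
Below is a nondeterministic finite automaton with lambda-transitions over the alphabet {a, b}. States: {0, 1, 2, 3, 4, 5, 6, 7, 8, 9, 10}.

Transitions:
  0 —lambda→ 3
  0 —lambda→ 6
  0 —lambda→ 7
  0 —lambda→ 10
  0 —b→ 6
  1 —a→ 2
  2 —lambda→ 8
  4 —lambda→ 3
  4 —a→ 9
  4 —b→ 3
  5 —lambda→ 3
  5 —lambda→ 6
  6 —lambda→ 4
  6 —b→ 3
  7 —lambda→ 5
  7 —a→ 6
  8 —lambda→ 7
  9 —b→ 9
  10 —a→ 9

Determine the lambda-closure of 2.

Start with {2}.
From 2 via lambda: add 8.
From 8 via lambda: add 7.
From 7 via lambda: add 5.
From 5 via lambda: add 3, 6.
From 6 via lambda: add 4.
No new states can be added; the closed set is {2, 3, 4, 5, 6, 7, 8}.

{2, 3, 4, 5, 6, 7, 8}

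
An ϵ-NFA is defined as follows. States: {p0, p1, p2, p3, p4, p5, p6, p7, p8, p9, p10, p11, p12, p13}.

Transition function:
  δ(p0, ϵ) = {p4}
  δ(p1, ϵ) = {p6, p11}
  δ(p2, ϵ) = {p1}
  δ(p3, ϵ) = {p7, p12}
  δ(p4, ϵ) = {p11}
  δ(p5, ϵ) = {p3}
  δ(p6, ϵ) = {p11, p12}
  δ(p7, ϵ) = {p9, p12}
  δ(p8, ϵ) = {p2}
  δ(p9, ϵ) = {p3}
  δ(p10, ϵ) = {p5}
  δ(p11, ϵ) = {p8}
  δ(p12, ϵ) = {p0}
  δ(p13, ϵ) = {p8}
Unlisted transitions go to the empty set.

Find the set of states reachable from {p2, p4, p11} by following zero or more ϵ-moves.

{p0, p1, p2, p4, p6, p8, p11, p12}

Start with {p2, p4, p11}.
From p2 via ϵ: add p1.
From p11 via ϵ: add p8.
From p1 via ϵ: add p6.
From p6 via ϵ: add p12.
From p12 via ϵ: add p0.
No new states can be added; the closed set is {p0, p1, p2, p4, p6, p8, p11, p12}.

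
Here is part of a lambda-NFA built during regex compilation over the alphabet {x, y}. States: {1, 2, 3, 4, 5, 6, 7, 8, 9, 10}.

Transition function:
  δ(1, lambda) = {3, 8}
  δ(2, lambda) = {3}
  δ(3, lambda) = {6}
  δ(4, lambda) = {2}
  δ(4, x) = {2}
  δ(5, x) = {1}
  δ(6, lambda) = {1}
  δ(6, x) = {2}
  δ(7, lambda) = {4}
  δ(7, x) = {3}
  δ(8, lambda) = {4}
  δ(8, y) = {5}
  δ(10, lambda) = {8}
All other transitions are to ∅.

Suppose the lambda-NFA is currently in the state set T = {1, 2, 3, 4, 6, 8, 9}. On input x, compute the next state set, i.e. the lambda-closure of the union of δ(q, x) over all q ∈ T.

4 on x → {2}.
6 on x → {2}.
No x-transition from 1, 2, 3, 8, 9.
Union after reading x: {2}.
Now take the lambda-closure:
From 2 via lambda: add 3.
From 3 via lambda: add 6.
From 6 via lambda: add 1.
From 1 via lambda: add 8.
From 8 via lambda: add 4.
No new states can be added; the closed set is {1, 2, 3, 4, 6, 8}.

{1, 2, 3, 4, 6, 8}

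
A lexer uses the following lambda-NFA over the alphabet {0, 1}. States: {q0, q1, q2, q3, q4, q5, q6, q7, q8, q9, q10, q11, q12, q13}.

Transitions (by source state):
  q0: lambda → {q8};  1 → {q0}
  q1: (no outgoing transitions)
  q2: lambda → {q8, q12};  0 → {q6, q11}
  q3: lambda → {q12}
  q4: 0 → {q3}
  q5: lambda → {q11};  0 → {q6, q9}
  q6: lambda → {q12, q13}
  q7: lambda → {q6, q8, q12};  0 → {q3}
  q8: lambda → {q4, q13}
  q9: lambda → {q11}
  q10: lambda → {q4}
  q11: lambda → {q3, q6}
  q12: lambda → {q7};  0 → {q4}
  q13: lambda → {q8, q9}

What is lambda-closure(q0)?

Start with {q0}.
From q0 via lambda: add q8.
From q8 via lambda: add q4, q13.
From q13 via lambda: add q9.
From q9 via lambda: add q11.
From q11 via lambda: add q3, q6.
From q3 via lambda: add q12.
From q12 via lambda: add q7.
No new states can be added; the closed set is {q0, q3, q4, q6, q7, q8, q9, q11, q12, q13}.

{q0, q3, q4, q6, q7, q8, q9, q11, q12, q13}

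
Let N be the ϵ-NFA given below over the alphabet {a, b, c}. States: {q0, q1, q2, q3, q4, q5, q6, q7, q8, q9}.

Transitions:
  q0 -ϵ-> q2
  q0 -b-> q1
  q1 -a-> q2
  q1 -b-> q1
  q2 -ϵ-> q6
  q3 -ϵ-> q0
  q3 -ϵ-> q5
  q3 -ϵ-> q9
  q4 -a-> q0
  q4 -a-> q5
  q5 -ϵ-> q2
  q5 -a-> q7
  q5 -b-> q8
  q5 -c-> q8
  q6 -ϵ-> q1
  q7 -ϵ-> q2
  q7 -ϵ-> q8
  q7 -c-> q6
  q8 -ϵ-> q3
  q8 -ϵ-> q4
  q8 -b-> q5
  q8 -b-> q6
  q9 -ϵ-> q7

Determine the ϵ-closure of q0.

{q0, q1, q2, q6}

Start with {q0}.
From q0 via ϵ: add q2.
From q2 via ϵ: add q6.
From q6 via ϵ: add q1.
No new states can be added; the closed set is {q0, q1, q2, q6}.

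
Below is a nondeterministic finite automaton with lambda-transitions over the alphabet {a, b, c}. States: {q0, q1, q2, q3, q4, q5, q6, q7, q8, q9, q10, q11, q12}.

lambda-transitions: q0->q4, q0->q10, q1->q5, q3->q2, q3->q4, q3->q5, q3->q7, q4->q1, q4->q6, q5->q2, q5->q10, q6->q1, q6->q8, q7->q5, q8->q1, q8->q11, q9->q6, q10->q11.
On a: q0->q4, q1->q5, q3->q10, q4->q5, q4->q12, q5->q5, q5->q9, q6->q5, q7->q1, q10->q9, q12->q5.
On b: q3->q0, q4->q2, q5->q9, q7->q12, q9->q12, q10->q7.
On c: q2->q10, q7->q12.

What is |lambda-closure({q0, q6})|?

Start with {q0, q6}.
From q0 via lambda: add q4, q10.
From q6 via lambda: add q1, q8.
From q1 via lambda: add q5.
From q8 via lambda: add q11.
From q5 via lambda: add q2.
lambda-closure = {q0, q1, q2, q4, q5, q6, q8, q10, q11}, which has 9 states.

9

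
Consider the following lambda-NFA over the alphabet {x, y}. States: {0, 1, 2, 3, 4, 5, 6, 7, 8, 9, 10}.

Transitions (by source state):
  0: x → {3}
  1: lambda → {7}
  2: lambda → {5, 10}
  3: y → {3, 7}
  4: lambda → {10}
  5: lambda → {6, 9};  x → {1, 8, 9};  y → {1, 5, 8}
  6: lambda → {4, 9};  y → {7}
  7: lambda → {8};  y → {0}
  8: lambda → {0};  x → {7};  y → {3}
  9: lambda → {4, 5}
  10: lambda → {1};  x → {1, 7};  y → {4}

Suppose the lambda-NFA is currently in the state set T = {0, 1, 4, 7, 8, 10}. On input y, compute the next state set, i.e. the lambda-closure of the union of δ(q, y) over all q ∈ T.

7 on y → {0}.
8 on y → {3}.
10 on y → {4}.
No y-transition from 0, 1, 4.
Union after reading y: {0, 3, 4}.
Now take the lambda-closure:
From 4 via lambda: add 10.
From 10 via lambda: add 1.
From 1 via lambda: add 7.
From 7 via lambda: add 8.
No new states can be added; the closed set is {0, 1, 3, 4, 7, 8, 10}.

{0, 1, 3, 4, 7, 8, 10}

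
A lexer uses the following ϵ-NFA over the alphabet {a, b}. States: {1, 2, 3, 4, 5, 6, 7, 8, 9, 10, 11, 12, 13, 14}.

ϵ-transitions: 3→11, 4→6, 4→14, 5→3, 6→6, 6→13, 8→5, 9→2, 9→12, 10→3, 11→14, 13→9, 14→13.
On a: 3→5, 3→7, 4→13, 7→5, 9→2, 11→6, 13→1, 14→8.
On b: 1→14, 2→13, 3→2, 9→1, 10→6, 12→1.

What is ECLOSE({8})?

{2, 3, 5, 8, 9, 11, 12, 13, 14}

Start with {8}.
From 8 via ϵ: add 5.
From 5 via ϵ: add 3.
From 3 via ϵ: add 11.
From 11 via ϵ: add 14.
From 14 via ϵ: add 13.
From 13 via ϵ: add 9.
From 9 via ϵ: add 2, 12.
No new states can be added; the closed set is {2, 3, 5, 8, 9, 11, 12, 13, 14}.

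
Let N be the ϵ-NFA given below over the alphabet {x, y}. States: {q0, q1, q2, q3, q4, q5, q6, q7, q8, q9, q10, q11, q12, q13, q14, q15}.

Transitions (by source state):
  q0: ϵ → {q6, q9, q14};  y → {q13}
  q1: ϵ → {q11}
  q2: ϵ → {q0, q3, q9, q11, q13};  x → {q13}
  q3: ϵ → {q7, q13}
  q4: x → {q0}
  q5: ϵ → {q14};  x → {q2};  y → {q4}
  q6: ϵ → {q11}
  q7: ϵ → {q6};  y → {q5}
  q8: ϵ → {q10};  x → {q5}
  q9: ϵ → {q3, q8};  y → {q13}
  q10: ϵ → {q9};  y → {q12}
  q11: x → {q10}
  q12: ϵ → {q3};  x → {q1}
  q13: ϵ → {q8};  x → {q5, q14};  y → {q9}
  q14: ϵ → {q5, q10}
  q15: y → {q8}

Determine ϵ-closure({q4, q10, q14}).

{q3, q4, q5, q6, q7, q8, q9, q10, q11, q13, q14}

Start with {q4, q10, q14}.
From q10 via ϵ: add q9.
From q14 via ϵ: add q5.
From q9 via ϵ: add q3, q8.
From q3 via ϵ: add q7, q13.
From q7 via ϵ: add q6.
From q6 via ϵ: add q11.
No new states can be added; the closed set is {q3, q4, q5, q6, q7, q8, q9, q10, q11, q13, q14}.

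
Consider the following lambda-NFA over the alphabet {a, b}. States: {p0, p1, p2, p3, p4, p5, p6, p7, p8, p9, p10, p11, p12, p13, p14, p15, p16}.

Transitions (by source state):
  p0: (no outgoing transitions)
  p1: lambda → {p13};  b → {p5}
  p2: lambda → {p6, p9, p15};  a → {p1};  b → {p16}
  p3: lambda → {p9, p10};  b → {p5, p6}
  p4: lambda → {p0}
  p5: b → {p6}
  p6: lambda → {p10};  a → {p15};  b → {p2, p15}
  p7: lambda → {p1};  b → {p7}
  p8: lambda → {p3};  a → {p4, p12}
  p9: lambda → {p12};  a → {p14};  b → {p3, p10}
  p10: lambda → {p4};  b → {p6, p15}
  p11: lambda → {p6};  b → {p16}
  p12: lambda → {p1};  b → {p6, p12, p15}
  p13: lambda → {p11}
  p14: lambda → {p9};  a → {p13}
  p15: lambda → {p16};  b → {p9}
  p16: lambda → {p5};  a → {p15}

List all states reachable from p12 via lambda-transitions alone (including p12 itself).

{p0, p1, p4, p6, p10, p11, p12, p13}

Start with {p12}.
From p12 via lambda: add p1.
From p1 via lambda: add p13.
From p13 via lambda: add p11.
From p11 via lambda: add p6.
From p6 via lambda: add p10.
From p10 via lambda: add p4.
From p4 via lambda: add p0.
No new states can be added; the closed set is {p0, p1, p4, p6, p10, p11, p12, p13}.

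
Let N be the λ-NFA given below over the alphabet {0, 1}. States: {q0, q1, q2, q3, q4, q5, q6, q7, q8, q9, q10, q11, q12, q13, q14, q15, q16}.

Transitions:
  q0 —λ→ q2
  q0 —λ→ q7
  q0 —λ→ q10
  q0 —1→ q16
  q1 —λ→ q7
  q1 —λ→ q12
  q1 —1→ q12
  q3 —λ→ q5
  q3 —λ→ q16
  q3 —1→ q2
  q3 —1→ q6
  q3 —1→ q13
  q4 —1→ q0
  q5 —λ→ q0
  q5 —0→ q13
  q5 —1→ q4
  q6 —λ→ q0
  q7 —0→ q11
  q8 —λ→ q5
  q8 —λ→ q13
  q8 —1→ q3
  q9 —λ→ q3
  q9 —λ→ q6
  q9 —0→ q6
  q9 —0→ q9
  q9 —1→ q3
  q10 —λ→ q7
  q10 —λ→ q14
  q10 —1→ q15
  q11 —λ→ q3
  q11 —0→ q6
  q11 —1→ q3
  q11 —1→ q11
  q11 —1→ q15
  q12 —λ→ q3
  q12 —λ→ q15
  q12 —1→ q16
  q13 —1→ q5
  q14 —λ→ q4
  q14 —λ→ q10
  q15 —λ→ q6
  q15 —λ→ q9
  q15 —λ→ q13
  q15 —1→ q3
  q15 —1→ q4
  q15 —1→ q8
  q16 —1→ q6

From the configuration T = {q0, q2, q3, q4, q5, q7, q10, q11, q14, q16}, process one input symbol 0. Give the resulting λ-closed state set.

{q0, q2, q3, q4, q5, q6, q7, q10, q11, q13, q14, q16}

q5 on 0 → {q13}.
q7 on 0 → {q11}.
q11 on 0 → {q6}.
No 0-transition from q0, q2, q3, q4, q10, q14, q16.
Union after reading 0: {q6, q11, q13}.
Now take the λ-closure:
From q6 via λ: add q0.
From q11 via λ: add q3.
From q0 via λ: add q2, q7, q10.
From q3 via λ: add q5, q16.
From q10 via λ: add q14.
From q14 via λ: add q4.
No new states can be added; the closed set is {q0, q2, q3, q4, q5, q6, q7, q10, q11, q13, q14, q16}.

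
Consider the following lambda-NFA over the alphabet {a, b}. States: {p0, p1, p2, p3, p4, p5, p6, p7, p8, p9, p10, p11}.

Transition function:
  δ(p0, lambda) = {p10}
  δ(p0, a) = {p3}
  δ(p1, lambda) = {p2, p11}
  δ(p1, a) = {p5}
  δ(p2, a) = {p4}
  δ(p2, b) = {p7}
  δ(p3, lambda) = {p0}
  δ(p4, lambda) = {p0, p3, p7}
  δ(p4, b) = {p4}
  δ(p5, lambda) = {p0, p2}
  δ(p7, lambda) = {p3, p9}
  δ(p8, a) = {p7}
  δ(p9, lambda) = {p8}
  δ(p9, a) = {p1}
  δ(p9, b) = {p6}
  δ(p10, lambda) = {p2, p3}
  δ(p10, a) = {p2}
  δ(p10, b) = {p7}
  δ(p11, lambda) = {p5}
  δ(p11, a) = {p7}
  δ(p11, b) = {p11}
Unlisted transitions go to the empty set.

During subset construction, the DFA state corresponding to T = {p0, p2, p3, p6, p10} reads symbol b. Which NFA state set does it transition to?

p2 on b → {p7}.
p10 on b → {p7}.
No b-transition from p0, p3, p6.
Union after reading b: {p7}.
Now take the lambda-closure:
From p7 via lambda: add p3, p9.
From p3 via lambda: add p0.
From p9 via lambda: add p8.
From p0 via lambda: add p10.
From p10 via lambda: add p2.
No new states can be added; the closed set is {p0, p2, p3, p7, p8, p9, p10}.

{p0, p2, p3, p7, p8, p9, p10}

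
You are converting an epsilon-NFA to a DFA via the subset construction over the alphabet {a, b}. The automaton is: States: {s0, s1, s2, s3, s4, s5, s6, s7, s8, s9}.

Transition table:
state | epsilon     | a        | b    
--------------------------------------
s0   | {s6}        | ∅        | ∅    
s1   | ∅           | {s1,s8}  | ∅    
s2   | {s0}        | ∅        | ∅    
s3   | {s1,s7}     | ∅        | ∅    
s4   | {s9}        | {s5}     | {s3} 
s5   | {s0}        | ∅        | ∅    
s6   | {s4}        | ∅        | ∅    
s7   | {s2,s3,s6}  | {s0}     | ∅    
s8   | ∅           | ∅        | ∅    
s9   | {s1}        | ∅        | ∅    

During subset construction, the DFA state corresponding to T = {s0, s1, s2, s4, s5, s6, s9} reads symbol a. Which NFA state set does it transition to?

{s0, s1, s4, s5, s6, s8, s9}

s1 on a → {s1, s8}.
s4 on a → {s5}.
No a-transition from s0, s2, s5, s6, s9.
Union after reading a: {s1, s5, s8}.
Now take the epsilon-closure:
From s5 via epsilon: add s0.
From s0 via epsilon: add s6.
From s6 via epsilon: add s4.
From s4 via epsilon: add s9.
No new states can be added; the closed set is {s0, s1, s4, s5, s6, s8, s9}.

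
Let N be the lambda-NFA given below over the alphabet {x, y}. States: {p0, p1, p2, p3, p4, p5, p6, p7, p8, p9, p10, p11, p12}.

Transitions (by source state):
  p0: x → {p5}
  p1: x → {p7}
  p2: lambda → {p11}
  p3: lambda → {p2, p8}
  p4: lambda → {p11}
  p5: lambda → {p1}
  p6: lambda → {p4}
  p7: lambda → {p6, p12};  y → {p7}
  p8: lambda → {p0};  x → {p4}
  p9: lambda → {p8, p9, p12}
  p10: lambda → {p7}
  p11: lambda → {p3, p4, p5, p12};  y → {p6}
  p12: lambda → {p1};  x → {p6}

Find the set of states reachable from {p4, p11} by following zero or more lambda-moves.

{p0, p1, p2, p3, p4, p5, p8, p11, p12}

Start with {p4, p11}.
From p11 via lambda: add p3, p5, p12.
From p3 via lambda: add p2, p8.
From p5 via lambda: add p1.
From p8 via lambda: add p0.
No new states can be added; the closed set is {p0, p1, p2, p3, p4, p5, p8, p11, p12}.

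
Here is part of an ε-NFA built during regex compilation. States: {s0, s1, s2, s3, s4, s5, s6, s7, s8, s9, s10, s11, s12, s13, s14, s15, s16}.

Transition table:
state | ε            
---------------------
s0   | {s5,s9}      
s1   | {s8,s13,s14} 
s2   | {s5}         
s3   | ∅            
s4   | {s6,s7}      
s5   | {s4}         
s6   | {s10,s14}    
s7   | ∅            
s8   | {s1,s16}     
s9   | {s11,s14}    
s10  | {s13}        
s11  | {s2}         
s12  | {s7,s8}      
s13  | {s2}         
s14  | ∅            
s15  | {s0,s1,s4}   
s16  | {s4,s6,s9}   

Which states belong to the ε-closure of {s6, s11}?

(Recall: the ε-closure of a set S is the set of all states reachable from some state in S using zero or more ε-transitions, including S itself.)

{s2, s4, s5, s6, s7, s10, s11, s13, s14}

Start with {s6, s11}.
From s6 via ε: add s10, s14.
From s11 via ε: add s2.
From s2 via ε: add s5.
From s10 via ε: add s13.
From s5 via ε: add s4.
From s4 via ε: add s7.
No new states can be added; the closed set is {s2, s4, s5, s6, s7, s10, s11, s13, s14}.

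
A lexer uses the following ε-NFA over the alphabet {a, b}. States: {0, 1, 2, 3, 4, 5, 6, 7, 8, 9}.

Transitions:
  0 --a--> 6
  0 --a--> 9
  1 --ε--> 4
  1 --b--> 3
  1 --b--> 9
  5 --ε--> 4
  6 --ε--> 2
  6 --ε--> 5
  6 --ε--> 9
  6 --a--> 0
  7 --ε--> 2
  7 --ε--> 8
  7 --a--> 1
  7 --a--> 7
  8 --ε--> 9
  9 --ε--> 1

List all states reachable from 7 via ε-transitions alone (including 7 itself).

Start with {7}.
From 7 via ε: add 2, 8.
From 8 via ε: add 9.
From 9 via ε: add 1.
From 1 via ε: add 4.
No new states can be added; the closed set is {1, 2, 4, 7, 8, 9}.

{1, 2, 4, 7, 8, 9}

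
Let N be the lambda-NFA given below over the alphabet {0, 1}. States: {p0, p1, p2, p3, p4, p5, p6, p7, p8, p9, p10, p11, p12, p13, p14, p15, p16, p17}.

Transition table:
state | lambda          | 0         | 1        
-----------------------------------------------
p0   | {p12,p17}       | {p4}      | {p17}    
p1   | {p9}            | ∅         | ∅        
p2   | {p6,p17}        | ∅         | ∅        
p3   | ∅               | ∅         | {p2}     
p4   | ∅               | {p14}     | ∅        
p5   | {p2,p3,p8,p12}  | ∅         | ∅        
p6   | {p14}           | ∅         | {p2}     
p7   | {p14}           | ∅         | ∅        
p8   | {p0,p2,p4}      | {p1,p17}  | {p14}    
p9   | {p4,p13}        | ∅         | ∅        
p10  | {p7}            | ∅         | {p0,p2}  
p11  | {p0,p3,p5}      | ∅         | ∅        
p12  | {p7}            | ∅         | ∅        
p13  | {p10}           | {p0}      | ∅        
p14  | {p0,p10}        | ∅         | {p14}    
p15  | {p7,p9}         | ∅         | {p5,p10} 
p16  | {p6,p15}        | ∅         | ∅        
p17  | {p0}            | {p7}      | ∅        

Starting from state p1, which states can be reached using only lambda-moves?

Start with {p1}.
From p1 via lambda: add p9.
From p9 via lambda: add p4, p13.
From p13 via lambda: add p10.
From p10 via lambda: add p7.
From p7 via lambda: add p14.
From p14 via lambda: add p0.
From p0 via lambda: add p12, p17.
No new states can be added; the closed set is {p0, p1, p4, p7, p9, p10, p12, p13, p14, p17}.

{p0, p1, p4, p7, p9, p10, p12, p13, p14, p17}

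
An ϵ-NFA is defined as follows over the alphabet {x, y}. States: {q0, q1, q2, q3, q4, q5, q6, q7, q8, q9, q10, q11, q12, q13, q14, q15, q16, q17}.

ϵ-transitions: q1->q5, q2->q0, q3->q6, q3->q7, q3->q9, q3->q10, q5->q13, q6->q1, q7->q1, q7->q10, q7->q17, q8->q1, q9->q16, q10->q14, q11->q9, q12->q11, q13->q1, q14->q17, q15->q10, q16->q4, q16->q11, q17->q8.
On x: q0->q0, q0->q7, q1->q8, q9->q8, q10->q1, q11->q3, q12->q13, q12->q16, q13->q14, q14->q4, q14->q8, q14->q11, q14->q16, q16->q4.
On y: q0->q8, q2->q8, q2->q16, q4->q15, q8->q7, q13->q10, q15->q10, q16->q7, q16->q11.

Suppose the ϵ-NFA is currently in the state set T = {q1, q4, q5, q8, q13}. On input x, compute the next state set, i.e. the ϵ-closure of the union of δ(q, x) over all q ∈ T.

{q1, q5, q8, q13, q14, q17}

q1 on x → {q8}.
q13 on x → {q14}.
No x-transition from q4, q5, q8.
Union after reading x: {q8, q14}.
Now take the ϵ-closure:
From q8 via ϵ: add q1.
From q14 via ϵ: add q17.
From q1 via ϵ: add q5.
From q5 via ϵ: add q13.
No new states can be added; the closed set is {q1, q5, q8, q13, q14, q17}.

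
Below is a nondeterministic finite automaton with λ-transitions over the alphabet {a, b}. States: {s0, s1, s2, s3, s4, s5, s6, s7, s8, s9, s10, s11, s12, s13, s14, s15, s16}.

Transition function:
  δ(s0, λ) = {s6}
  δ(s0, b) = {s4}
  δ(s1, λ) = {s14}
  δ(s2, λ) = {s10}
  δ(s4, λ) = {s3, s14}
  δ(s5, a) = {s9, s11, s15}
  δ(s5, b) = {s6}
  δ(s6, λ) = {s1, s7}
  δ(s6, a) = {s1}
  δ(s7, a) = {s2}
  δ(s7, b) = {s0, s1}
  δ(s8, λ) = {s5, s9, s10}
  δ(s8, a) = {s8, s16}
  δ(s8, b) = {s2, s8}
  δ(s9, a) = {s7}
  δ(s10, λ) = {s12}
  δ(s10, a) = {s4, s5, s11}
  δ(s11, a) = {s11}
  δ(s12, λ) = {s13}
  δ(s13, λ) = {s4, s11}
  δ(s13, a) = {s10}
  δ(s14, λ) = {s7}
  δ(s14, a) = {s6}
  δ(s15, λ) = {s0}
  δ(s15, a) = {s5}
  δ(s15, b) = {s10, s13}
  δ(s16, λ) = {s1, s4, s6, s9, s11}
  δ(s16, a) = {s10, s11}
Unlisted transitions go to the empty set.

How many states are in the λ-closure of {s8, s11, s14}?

Start with {s8, s11, s14}.
From s8 via λ: add s5, s9, s10.
From s14 via λ: add s7.
From s10 via λ: add s12.
From s12 via λ: add s13.
From s13 via λ: add s4.
From s4 via λ: add s3.
λ-closure = {s3, s4, s5, s7, s8, s9, s10, s11, s12, s13, s14}, which has 11 states.

11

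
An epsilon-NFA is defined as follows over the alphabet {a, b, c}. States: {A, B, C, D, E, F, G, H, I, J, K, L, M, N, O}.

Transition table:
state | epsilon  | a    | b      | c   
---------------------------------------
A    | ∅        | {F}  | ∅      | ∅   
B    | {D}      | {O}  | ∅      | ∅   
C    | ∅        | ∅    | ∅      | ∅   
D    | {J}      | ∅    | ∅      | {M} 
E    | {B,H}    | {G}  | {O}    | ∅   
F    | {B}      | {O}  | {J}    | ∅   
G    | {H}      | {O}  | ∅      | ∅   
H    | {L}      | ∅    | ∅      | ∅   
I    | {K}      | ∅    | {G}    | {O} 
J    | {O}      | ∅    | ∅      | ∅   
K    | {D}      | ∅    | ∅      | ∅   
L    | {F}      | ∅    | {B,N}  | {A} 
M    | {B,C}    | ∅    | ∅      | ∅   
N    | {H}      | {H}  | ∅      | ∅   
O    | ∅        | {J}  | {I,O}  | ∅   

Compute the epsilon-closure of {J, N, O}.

Start with {J, N, O}.
From N via epsilon: add H.
From H via epsilon: add L.
From L via epsilon: add F.
From F via epsilon: add B.
From B via epsilon: add D.
No new states can be added; the closed set is {B, D, F, H, J, L, N, O}.

{B, D, F, H, J, L, N, O}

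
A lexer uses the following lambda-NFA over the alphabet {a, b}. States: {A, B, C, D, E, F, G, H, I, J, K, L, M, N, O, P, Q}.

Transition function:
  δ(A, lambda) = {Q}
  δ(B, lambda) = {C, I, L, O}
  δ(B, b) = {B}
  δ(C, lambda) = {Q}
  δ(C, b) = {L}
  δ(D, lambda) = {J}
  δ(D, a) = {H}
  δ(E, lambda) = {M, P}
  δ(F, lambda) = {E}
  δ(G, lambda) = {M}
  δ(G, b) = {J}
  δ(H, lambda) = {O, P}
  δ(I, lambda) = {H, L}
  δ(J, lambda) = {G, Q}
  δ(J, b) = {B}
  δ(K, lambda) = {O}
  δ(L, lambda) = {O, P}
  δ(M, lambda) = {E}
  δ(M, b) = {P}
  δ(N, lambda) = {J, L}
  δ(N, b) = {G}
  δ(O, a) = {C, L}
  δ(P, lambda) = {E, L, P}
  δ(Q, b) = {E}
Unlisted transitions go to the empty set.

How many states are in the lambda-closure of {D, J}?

9

Start with {D, J}.
From J via lambda: add G, Q.
From G via lambda: add M.
From M via lambda: add E.
From E via lambda: add P.
From P via lambda: add L.
From L via lambda: add O.
lambda-closure = {D, E, G, J, L, M, O, P, Q}, which has 9 states.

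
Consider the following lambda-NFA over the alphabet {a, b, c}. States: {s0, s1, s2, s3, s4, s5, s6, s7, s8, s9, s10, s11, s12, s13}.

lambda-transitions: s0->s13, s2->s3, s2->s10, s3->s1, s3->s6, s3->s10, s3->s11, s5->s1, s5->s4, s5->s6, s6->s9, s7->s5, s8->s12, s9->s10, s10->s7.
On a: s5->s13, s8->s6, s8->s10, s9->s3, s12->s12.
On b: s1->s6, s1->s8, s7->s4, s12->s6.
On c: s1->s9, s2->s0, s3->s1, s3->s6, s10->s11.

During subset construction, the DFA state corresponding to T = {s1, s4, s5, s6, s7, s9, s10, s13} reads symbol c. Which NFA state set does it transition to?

s1 on c → {s9}.
s10 on c → {s11}.
No c-transition from s4, s5, s6, s7, s9, s13.
Union after reading c: {s9, s11}.
Now take the lambda-closure:
From s9 via lambda: add s10.
From s10 via lambda: add s7.
From s7 via lambda: add s5.
From s5 via lambda: add s1, s4, s6.
No new states can be added; the closed set is {s1, s4, s5, s6, s7, s9, s10, s11}.

{s1, s4, s5, s6, s7, s9, s10, s11}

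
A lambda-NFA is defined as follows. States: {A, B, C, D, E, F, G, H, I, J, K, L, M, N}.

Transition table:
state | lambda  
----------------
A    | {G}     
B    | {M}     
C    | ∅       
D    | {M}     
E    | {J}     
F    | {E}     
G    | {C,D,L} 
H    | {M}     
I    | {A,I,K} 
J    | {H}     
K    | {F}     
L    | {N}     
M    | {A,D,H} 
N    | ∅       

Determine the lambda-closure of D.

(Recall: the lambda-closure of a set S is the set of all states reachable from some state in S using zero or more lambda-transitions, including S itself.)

Start with {D}.
From D via lambda: add M.
From M via lambda: add A, H.
From A via lambda: add G.
From G via lambda: add C, L.
From L via lambda: add N.
No new states can be added; the closed set is {A, C, D, G, H, L, M, N}.

{A, C, D, G, H, L, M, N}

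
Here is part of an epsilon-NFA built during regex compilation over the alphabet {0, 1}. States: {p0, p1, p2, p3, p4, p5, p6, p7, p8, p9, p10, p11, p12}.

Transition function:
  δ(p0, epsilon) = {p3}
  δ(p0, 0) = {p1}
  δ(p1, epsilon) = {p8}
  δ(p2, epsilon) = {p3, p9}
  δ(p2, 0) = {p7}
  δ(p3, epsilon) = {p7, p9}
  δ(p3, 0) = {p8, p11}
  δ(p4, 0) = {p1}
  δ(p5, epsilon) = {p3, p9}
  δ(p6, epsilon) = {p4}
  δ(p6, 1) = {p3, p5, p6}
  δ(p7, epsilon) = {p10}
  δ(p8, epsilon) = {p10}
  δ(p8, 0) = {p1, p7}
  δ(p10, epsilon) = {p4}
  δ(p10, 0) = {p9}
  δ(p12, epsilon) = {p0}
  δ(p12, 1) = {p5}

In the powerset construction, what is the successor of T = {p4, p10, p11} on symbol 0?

p4 on 0 → {p1}.
p10 on 0 → {p9}.
No 0-transition from p11.
Union after reading 0: {p1, p9}.
Now take the epsilon-closure:
From p1 via epsilon: add p8.
From p8 via epsilon: add p10.
From p10 via epsilon: add p4.
No new states can be added; the closed set is {p1, p4, p8, p9, p10}.

{p1, p4, p8, p9, p10}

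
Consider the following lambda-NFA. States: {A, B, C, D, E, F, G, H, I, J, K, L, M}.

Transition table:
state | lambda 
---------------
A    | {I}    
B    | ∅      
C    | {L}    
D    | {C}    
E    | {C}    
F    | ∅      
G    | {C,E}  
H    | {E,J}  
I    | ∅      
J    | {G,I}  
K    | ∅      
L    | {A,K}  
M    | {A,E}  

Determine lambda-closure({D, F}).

{A, C, D, F, I, K, L}

Start with {D, F}.
From D via lambda: add C.
From C via lambda: add L.
From L via lambda: add A, K.
From A via lambda: add I.
No new states can be added; the closed set is {A, C, D, F, I, K, L}.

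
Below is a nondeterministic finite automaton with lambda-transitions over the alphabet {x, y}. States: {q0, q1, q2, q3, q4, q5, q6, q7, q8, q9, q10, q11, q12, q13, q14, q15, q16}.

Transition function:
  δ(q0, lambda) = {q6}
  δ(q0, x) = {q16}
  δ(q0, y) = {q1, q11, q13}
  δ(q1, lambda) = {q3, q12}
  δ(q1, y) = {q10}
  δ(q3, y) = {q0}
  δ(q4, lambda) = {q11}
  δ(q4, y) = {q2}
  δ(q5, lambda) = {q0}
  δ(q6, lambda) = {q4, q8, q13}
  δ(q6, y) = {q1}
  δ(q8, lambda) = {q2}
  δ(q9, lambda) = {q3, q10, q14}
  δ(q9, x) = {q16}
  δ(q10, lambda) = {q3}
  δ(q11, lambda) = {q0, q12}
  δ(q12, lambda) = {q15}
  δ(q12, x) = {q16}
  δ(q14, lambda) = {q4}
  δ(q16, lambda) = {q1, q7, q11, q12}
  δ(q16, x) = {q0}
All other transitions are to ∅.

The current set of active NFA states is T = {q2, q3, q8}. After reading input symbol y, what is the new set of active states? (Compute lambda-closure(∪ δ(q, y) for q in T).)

{q0, q2, q4, q6, q8, q11, q12, q13, q15}

q3 on y → {q0}.
No y-transition from q2, q8.
Union after reading y: {q0}.
Now take the lambda-closure:
From q0 via lambda: add q6.
From q6 via lambda: add q4, q8, q13.
From q4 via lambda: add q11.
From q8 via lambda: add q2.
From q11 via lambda: add q12.
From q12 via lambda: add q15.
No new states can be added; the closed set is {q0, q2, q4, q6, q8, q11, q12, q13, q15}.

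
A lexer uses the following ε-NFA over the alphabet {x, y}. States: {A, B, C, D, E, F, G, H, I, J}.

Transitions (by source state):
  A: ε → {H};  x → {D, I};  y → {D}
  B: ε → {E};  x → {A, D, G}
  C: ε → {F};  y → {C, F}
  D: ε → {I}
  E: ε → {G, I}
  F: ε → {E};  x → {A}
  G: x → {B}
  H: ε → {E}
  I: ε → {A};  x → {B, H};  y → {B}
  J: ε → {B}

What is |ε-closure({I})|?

5

Start with {I}.
From I via ε: add A.
From A via ε: add H.
From H via ε: add E.
From E via ε: add G.
ε-closure = {A, E, G, H, I}, which has 5 states.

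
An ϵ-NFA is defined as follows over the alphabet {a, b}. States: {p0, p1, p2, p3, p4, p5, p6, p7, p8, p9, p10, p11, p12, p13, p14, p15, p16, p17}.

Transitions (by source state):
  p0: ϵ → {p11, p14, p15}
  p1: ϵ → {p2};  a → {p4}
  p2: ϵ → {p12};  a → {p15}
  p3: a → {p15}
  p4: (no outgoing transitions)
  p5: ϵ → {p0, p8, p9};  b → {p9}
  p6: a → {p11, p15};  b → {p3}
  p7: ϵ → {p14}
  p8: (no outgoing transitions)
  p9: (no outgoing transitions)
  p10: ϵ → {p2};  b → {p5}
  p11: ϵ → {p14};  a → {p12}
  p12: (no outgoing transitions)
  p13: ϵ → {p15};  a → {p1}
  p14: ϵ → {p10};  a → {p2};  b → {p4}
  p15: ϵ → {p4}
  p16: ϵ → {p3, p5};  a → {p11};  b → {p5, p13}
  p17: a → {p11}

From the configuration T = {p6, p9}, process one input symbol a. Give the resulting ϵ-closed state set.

{p2, p4, p10, p11, p12, p14, p15}

p6 on a → {p11, p15}.
No a-transition from p9.
Union after reading a: {p11, p15}.
Now take the ϵ-closure:
From p11 via ϵ: add p14.
From p15 via ϵ: add p4.
From p14 via ϵ: add p10.
From p10 via ϵ: add p2.
From p2 via ϵ: add p12.
No new states can be added; the closed set is {p2, p4, p10, p11, p12, p14, p15}.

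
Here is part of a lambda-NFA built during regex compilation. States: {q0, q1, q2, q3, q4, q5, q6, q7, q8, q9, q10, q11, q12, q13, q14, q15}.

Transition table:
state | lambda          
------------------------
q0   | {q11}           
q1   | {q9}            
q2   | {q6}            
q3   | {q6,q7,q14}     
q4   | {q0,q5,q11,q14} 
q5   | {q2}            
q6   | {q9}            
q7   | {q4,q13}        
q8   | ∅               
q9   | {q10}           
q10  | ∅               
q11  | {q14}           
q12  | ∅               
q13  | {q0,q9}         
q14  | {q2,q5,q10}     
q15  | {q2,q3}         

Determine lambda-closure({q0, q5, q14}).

Start with {q0, q5, q14}.
From q0 via lambda: add q11.
From q5 via lambda: add q2.
From q14 via lambda: add q10.
From q2 via lambda: add q6.
From q6 via lambda: add q9.
No new states can be added; the closed set is {q0, q2, q5, q6, q9, q10, q11, q14}.

{q0, q2, q5, q6, q9, q10, q11, q14}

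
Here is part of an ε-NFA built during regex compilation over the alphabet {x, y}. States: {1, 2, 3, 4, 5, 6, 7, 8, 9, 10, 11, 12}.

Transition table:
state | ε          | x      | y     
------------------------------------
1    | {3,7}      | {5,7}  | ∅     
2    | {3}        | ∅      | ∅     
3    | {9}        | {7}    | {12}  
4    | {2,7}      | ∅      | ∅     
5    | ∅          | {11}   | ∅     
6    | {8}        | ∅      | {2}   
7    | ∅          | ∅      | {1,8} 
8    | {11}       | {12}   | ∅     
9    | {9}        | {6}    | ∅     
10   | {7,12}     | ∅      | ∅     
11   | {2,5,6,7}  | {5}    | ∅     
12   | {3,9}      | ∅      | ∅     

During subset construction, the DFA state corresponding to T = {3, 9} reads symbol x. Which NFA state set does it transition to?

{2, 3, 5, 6, 7, 8, 9, 11}

3 on x → {7}.
9 on x → {6}.
Union after reading x: {6, 7}.
Now take the ε-closure:
From 6 via ε: add 8.
From 8 via ε: add 11.
From 11 via ε: add 2, 5.
From 2 via ε: add 3.
From 3 via ε: add 9.
No new states can be added; the closed set is {2, 3, 5, 6, 7, 8, 9, 11}.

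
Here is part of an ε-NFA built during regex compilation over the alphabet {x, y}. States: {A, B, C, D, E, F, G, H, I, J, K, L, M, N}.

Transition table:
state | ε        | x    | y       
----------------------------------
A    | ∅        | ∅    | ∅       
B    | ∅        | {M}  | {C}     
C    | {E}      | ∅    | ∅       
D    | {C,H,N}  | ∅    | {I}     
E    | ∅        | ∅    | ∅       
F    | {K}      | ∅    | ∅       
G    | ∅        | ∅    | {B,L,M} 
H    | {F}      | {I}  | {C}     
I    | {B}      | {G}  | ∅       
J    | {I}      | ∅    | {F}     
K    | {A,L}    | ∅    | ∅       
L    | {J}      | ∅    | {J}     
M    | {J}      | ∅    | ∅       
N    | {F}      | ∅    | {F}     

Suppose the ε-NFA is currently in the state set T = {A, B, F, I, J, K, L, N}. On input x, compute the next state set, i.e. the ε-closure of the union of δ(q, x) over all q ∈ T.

B on x → {M}.
I on x → {G}.
No x-transition from A, F, J, K, L, N.
Union after reading x: {G, M}.
Now take the ε-closure:
From M via ε: add J.
From J via ε: add I.
From I via ε: add B.
No new states can be added; the closed set is {B, G, I, J, M}.

{B, G, I, J, M}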